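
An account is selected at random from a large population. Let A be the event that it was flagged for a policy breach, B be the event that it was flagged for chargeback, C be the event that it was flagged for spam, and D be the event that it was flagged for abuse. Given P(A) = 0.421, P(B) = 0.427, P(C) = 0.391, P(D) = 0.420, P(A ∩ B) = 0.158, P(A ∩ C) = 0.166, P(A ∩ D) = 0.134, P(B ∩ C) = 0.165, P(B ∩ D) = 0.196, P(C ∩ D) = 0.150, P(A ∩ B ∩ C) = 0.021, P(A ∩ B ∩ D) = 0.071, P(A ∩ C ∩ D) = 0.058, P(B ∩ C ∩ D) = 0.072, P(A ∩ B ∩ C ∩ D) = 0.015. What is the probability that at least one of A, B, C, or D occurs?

By inclusion-exclusion,
P(A ∪ B ∪ C ∪ D) = 0.421 + 0.427 + 0.391 + 0.420 − 0.158 − 0.166 − 0.134 − 0.165 − 0.196 − 0.150 + 0.021 + 0.071 + 0.058 + 0.072 − 0.015 = 0.897

0.897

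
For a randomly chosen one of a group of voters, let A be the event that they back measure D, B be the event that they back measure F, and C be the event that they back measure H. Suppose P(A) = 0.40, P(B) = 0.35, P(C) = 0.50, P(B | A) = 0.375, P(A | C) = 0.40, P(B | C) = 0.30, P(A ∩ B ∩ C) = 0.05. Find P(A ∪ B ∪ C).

P(A ∩ B) = P(A)·P(B|A) = 0.40 × 0.375 = 0.15
P(A ∩ C) = P(C)·P(A|C) = 0.50 × 0.40 = 0.20
P(B ∩ C) = P(C)·P(B|C) = 0.50 × 0.30 = 0.15
Using inclusion–exclusion:
P(A ∪ B ∪ C) = 0.40 + 0.35 + 0.50 − 0.15 − 0.20 − 0.15 + 0.05 = 0.80

0.80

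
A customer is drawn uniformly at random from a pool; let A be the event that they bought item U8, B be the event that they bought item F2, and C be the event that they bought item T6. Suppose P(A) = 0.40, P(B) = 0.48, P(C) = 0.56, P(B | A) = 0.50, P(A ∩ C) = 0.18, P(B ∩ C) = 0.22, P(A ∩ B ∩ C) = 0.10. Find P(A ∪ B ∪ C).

0.94

P(A ∩ B) = P(A)·P(B|A) = 0.40 × 0.50 = 0.20
P(A ∪ B ∪ C) = 0.40 + 0.48 + 0.56 − 0.20 − 0.18 − 0.22 + 0.10 = 0.94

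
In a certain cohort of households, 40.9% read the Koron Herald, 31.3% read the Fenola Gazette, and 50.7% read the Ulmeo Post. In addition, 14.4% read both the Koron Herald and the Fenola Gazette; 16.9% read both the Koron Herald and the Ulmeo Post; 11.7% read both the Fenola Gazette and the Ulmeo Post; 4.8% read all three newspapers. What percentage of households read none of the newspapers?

15.3%

P(≥1) = 40.9 + 31.3 + 50.7 − 14.4 − 16.9 − 11.7 + 4.8 = 84.7%
P(none) = 100% − 84.7% = 15.3%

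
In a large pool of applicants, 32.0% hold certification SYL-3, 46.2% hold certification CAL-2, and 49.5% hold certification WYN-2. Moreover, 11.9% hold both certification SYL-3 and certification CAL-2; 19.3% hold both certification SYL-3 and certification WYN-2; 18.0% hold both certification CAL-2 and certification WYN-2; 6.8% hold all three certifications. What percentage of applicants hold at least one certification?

P(union) = 32.0 + 46.2 + 49.5 − 11.9 − 19.3 − 18.0 + 6.8 = 85.3%

85.3%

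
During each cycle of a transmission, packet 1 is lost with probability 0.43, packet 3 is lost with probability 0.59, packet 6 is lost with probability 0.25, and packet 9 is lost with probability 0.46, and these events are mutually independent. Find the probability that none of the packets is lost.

0.0946485

P(none) = (1 − 0.43) × (1 − 0.59) × (1 − 0.25) × (1 − 0.46) = 0.57 × 0.41 × 0.75 × 0.54 = 0.0946485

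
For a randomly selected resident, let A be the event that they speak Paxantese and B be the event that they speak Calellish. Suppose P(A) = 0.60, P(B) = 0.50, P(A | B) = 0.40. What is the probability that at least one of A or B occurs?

0.90

P(A ∩ B) = P(B)·P(A|B) = 0.50 × 0.40 = 0.20
P(A ∪ B) = 0.60 + 0.50 − 0.20 = 0.90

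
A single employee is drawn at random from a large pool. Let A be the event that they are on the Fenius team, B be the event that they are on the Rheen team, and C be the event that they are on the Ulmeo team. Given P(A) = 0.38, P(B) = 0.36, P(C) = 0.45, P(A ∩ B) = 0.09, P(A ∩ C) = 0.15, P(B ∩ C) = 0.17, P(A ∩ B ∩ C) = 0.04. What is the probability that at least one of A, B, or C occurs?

0.82

Inclusion–exclusion gives
P(A ∪ B ∪ C) = 0.38 + 0.36 + 0.45 − 0.09 − 0.15 − 0.17 + 0.04 = 0.82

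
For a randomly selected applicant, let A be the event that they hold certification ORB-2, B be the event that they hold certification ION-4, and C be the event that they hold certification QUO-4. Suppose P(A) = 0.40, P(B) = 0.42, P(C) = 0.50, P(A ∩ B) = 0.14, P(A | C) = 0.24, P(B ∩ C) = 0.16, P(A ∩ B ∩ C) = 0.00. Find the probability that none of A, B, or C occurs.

P(A ∩ C) = P(C)·P(A|C) = 0.50 × 0.24 = 0.12
Inclusion–exclusion gives
P(A ∪ B ∪ C) = 0.40 + 0.42 + 0.50 − 0.14 − 0.12 − 0.16 + 0.00 = 0.90
P(none) = 1 − 0.90 = 0.10

0.10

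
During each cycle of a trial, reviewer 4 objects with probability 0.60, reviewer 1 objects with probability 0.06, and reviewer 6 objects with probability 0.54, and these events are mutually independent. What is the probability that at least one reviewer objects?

P(none) = (1 − 0.60) × (1 − 0.06) × (1 − 0.54) = 0.40 × 0.94 × 0.46 = 0.17296
P(at least one) = 1 − 0.17296 = 0.82704

0.82704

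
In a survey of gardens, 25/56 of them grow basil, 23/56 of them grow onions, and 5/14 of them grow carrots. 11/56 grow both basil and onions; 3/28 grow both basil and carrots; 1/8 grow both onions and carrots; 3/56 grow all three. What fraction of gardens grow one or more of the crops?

47/56

By inclusion–exclusion:
P(union) = 25/56 + 23/56 + 5/14 − 11/56 − 3/28 − 1/8 + 3/56 = 47/56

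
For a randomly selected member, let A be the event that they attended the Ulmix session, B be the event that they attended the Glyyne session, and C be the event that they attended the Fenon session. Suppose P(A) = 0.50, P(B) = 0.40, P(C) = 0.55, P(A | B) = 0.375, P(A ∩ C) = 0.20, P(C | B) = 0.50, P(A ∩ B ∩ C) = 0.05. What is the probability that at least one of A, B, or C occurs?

P(A ∩ B) = P(B)·P(A|B) = 0.40 × 0.375 = 0.15
P(B ∩ C) = P(B)·P(C|B) = 0.40 × 0.50 = 0.20
P(A ∪ B ∪ C) = 0.50 + 0.40 + 0.55 − 0.15 − 0.20 − 0.20 + 0.05 = 0.95

0.95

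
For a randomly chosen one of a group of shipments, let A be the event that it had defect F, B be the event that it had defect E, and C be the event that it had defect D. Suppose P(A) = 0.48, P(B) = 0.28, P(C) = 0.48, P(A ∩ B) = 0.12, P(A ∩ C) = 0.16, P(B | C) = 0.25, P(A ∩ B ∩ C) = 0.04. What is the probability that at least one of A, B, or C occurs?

0.88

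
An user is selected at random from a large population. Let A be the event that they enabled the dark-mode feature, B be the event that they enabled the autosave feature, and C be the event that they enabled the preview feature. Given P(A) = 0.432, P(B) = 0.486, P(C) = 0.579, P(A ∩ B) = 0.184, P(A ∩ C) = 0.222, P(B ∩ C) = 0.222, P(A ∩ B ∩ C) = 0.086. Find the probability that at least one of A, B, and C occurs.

0.955

P(A ∪ B ∪ C) = 0.432 + 0.486 + 0.579 − 0.184 − 0.222 − 0.222 + 0.086 = 0.955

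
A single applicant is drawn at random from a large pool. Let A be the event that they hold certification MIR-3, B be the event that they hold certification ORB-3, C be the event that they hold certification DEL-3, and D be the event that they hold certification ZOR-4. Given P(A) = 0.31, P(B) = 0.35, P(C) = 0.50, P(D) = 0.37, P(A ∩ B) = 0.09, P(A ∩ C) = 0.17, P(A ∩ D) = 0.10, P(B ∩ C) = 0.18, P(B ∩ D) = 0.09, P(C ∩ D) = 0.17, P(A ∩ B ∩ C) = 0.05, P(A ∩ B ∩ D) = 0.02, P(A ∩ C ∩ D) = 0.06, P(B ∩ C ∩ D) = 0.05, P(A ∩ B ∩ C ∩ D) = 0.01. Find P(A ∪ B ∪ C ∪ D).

P(A ∪ B ∪ C ∪ D) = 0.31 + 0.35 + 0.50 + 0.37 − 0.09 − 0.17 − 0.10 − 0.18 − 0.09 − 0.17 + 0.05 + 0.02 + 0.06 + 0.05 − 0.01 = 0.90

0.90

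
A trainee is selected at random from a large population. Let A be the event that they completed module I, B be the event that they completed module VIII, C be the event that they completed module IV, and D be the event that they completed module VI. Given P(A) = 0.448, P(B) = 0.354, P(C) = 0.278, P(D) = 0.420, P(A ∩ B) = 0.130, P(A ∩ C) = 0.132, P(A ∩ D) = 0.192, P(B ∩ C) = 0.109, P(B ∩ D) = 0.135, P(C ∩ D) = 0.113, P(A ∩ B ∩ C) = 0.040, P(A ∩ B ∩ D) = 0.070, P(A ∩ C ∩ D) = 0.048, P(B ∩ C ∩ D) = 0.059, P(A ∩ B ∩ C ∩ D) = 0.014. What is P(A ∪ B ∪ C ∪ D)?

0.892

Using inclusion–exclusion:
P(A ∪ B ∪ C ∪ D) = 0.448 + 0.354 + 0.278 + 0.420 − 0.130 − 0.132 − 0.192 − 0.109 − 0.135 − 0.113 + 0.040 + 0.070 + 0.048 + 0.059 − 0.014 = 0.892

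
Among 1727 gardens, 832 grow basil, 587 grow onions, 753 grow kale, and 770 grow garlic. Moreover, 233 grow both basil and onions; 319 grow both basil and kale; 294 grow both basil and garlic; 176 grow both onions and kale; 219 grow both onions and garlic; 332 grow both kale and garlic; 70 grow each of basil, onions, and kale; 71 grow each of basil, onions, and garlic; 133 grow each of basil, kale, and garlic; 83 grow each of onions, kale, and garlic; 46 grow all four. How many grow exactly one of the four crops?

N(exactly one) = 832 + 587 + 753 + 770 − 2·233 − 2·319 − 2·294 − 2·176 − 2·219 − 2·332 + 3·70 + 3·71 + 3·133 + 3·83 − 4·46 = 683

683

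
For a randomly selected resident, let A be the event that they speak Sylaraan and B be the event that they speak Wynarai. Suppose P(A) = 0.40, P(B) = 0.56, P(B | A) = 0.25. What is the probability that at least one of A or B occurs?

P(A ∩ B) = P(A)·P(B|A) = 0.40 × 0.25 = 0.10
P(A ∪ B) = 0.40 + 0.56 − 0.10 = 0.86

0.86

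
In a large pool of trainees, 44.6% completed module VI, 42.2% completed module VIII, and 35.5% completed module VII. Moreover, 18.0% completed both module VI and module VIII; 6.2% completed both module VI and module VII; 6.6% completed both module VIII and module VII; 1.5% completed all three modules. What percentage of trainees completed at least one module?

93.0%

By inclusion–exclusion:
P(at least one) = 44.6 + 42.2 + 35.5 − 18.0 − 6.2 − 6.6 + 1.5 = 93.0%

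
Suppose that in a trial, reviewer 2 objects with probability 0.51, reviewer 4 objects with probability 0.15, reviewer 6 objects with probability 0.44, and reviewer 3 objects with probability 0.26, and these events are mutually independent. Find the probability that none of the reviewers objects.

0.1725976

P(none) = (1 − 0.51) × (1 − 0.15) × (1 − 0.44) × (1 − 0.26) = 0.49 × 0.85 × 0.56 × 0.74 = 0.1725976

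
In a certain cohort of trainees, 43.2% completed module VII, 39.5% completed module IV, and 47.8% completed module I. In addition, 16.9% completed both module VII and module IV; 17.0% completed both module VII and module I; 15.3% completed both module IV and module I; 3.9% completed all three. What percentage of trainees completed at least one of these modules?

85.2%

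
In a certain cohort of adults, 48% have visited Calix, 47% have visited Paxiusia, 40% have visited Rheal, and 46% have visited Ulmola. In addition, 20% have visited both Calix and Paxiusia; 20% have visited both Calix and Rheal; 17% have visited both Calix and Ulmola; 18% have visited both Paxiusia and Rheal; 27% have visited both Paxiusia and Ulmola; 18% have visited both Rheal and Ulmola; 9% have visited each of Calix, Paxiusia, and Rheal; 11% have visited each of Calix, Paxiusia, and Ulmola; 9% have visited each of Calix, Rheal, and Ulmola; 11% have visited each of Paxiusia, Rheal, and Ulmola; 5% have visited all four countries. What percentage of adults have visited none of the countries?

P(union) = 48 + 47 + 40 + 46 − 20 − 20 − 17 − 18 − 27 − 18 + 9 + 11 + 9 + 11 − 5 = 96%
P(none) = 100% − 96% = 4%

4%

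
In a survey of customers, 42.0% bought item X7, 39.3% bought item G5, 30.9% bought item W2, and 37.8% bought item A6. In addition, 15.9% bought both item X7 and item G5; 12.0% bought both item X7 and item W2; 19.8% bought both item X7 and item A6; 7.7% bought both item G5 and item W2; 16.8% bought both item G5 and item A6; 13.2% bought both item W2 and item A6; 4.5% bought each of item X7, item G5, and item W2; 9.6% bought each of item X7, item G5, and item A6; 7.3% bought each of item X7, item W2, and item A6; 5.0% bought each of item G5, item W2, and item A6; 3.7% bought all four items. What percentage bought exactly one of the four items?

43.6%

P(exactly one) = 42.0 + 39.3 + 30.9 + 37.8 − 2·15.9 − 2·12.0 − 2·19.8 − 2·7.7 − 2·16.8 − 2·13.2 + 3·4.5 + 3·9.6 + 3·7.3 + 3·5.0 − 4·3.7 = 43.6%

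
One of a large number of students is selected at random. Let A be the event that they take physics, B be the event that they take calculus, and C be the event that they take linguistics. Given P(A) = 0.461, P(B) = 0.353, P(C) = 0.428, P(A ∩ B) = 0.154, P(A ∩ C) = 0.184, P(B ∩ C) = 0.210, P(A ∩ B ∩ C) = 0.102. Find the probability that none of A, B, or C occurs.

0.204

P(A ∪ B ∪ C) = 0.461 + 0.353 + 0.428 − 0.154 − 0.184 − 0.210 + 0.102 = 0.796
P(none) = 1 − 0.796 = 0.204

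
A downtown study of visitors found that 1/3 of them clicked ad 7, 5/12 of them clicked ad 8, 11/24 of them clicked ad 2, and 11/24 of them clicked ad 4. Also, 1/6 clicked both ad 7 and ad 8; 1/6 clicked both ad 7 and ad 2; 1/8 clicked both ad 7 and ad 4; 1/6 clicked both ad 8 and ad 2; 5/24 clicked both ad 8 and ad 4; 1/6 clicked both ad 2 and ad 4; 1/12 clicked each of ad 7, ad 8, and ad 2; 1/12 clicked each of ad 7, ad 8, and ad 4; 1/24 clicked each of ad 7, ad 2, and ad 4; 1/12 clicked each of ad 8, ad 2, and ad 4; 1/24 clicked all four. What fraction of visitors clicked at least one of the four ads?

P(at least one) = 1/3 + 5/12 + 11/24 + 11/24 − 1/6 − 1/6 − 1/8 − 1/6 − 5/24 − 1/6 + 1/12 + 1/12 + 1/24 + 1/12 − 1/24 = 11/12

11/12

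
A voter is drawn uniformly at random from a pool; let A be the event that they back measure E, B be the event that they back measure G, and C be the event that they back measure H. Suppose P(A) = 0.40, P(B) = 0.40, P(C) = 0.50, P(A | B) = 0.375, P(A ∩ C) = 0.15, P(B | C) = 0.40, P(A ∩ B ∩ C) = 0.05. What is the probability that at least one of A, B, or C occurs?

P(A ∩ B) = P(B)·P(A|B) = 0.40 × 0.375 = 0.15
P(B ∩ C) = P(C)·P(B|C) = 0.50 × 0.40 = 0.20
P(A ∪ B ∪ C) = 0.40 + 0.40 + 0.50 − 0.15 − 0.15 − 0.20 + 0.05 = 0.85

0.85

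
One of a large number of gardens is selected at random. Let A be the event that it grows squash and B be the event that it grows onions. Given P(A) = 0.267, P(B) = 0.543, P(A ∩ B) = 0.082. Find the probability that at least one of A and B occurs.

0.728

By inclusion–exclusion:
P(A ∪ B) = 0.267 + 0.543 − 0.082 = 0.728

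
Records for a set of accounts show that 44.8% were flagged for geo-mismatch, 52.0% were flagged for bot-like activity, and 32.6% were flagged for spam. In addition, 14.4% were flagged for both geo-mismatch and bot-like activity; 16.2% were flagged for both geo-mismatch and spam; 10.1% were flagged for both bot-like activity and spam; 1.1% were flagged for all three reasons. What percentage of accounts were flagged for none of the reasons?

P(at least one) = 44.8 + 52.0 + 32.6 − 14.4 − 16.2 − 10.1 + 1.1 = 89.8%
P(none) = 100% − 89.8% = 10.2%

10.2%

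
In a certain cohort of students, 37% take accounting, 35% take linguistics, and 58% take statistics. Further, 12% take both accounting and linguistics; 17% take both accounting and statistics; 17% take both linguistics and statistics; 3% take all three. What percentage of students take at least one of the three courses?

P(union) = 37 + 35 + 58 − 12 − 17 − 17 + 3 = 87%

87%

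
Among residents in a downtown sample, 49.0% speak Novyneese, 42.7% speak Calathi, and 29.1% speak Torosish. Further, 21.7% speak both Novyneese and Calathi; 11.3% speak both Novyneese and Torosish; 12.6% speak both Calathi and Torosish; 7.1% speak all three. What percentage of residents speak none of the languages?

17.7%

Inclusion–exclusion gives
P(union) = 49.0 + 42.7 + 29.1 − 21.7 − 11.3 − 12.6 + 7.1 = 82.3%
P(none) = 100% − 82.3% = 17.7%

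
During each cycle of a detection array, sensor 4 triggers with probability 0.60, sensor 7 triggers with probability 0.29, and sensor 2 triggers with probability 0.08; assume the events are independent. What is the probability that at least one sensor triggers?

P(none) = (1 − 0.60) × (1 − 0.29) × (1 − 0.08) = 0.40 × 0.71 × 0.92 = 0.26128
P(at least one) = 1 − 0.26128 = 0.73872

0.73872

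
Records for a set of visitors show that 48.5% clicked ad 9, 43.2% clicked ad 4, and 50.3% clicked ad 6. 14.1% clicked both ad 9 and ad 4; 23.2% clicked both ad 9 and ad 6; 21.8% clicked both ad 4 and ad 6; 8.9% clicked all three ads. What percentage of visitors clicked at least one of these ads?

91.8%

Using inclusion–exclusion:
P(at least one) = 48.5 + 43.2 + 50.3 − 14.1 − 23.2 − 21.8 + 8.9 = 91.8%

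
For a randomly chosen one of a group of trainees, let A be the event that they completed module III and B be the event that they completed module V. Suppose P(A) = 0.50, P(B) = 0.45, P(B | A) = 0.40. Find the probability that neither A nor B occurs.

P(A ∩ B) = P(A)·P(B|A) = 0.50 × 0.40 = 0.20
Inclusion–exclusion gives
P(A ∪ B) = 0.50 + 0.45 − 0.20 = 0.75
P(none) = 1 − 0.75 = 0.25

0.25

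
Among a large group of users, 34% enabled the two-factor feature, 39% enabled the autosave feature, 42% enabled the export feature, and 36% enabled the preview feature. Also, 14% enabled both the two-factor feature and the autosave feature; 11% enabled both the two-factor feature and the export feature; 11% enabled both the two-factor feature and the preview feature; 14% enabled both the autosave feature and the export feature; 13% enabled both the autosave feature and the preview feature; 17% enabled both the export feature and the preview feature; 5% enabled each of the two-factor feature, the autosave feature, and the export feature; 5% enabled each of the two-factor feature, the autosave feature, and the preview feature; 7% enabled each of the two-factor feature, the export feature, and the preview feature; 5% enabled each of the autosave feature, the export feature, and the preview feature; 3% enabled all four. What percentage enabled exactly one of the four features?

45%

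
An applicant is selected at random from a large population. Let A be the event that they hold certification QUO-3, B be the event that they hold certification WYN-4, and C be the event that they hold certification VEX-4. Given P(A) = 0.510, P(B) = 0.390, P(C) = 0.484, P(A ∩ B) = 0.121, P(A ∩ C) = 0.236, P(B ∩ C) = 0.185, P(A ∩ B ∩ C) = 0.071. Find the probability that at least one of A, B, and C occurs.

0.913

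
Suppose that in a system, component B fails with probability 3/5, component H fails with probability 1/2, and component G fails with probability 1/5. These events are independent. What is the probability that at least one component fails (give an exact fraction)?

21/25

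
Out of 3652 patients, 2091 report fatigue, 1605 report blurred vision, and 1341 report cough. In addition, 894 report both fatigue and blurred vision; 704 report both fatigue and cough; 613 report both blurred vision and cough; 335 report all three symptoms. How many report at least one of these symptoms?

|at least one| = 2091 + 1605 + 1341 − 894 − 704 − 613 + 335 = 3161

3161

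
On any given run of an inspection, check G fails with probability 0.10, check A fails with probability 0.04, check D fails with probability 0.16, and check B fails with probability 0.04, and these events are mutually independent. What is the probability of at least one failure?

0.3032704

P(none) = (1 − 0.10) × (1 − 0.04) × (1 − 0.16) × (1 − 0.04) = 0.90 × 0.96 × 0.84 × 0.96 = 0.6967296
P(at least one) = 1 − 0.6967296 = 0.3032704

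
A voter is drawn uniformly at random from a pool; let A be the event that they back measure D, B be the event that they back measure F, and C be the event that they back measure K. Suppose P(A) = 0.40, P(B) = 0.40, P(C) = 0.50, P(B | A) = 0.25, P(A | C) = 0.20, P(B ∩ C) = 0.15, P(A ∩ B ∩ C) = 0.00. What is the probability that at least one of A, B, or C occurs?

0.95

P(A ∩ B) = P(A)·P(B|A) = 0.40 × 0.25 = 0.10
P(A ∩ C) = P(C)·P(A|C) = 0.50 × 0.20 = 0.10
P(A ∪ B ∪ C) = 0.40 + 0.40 + 0.50 − 0.10 − 0.10 − 0.15 + 0.00 = 0.95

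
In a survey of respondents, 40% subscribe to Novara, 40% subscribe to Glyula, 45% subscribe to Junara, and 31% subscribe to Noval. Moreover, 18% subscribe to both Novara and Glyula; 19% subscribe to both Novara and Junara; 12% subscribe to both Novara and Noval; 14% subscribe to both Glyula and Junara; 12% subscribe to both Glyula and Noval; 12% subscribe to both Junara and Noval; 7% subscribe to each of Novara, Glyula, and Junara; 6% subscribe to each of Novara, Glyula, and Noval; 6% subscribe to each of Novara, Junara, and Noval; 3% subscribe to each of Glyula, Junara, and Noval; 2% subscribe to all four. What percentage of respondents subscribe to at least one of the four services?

89%

Apply inclusion-exclusion:
P(≥1) = 40 + 40 + 45 + 31 − 18 − 19 − 12 − 14 − 12 − 12 + 7 + 6 + 6 + 3 − 2 = 89%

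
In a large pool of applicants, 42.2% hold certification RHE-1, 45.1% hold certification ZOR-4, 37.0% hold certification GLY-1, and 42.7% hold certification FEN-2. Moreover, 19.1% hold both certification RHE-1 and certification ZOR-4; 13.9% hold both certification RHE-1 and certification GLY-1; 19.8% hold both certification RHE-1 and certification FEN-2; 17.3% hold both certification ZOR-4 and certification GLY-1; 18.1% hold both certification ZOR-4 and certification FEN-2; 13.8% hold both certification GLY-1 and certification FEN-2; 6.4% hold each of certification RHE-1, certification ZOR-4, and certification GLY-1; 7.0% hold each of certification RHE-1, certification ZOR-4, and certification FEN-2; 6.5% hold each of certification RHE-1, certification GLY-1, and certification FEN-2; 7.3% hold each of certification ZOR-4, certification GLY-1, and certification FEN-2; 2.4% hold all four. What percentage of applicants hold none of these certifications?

10.2%

By inclusion-exclusion,
P(≥1) = 42.2 + 45.1 + 37.0 + 42.7 − 19.1 − 13.9 − 19.8 − 17.3 − 18.1 − 13.8 + 6.4 + 7.0 + 6.5 + 7.3 − 2.4 = 89.8%
P(none) = 100% − 89.8% = 10.2%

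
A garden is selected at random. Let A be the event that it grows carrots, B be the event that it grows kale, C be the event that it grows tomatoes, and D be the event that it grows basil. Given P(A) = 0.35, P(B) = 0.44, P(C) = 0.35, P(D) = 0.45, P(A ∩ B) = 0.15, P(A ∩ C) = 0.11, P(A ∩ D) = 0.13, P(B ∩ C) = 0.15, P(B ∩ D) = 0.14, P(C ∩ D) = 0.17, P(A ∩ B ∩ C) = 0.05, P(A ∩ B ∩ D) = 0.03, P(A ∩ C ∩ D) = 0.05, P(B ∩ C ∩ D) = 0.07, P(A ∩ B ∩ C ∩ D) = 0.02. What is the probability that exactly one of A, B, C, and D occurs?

By inclusion–exclusion (exactly-one form):
P(exactly one) = 0.35 + 0.44 + 0.35 + 0.45 − 2·0.15 − 2·0.11 − 2·0.13 − 2·0.15 − 2·0.14 − 2·0.17 + 3·0.05 + 3·0.03 + 3·0.05 + 3·0.07 − 4·0.02 = 0.41

0.41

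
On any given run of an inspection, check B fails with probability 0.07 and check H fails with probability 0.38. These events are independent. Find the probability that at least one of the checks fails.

0.4234

P(none) = (1 − 0.07) × (1 − 0.38) = 0.93 × 0.62 = 0.5766
P(at least one) = 1 − 0.5766 = 0.4234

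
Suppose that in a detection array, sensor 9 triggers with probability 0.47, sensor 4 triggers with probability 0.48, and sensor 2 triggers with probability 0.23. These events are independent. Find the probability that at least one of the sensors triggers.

0.787788

P(none) = (1 − 0.47) × (1 − 0.48) × (1 − 0.23) = 0.53 × 0.52 × 0.77 = 0.212212
P(at least one) = 1 − 0.212212 = 0.787788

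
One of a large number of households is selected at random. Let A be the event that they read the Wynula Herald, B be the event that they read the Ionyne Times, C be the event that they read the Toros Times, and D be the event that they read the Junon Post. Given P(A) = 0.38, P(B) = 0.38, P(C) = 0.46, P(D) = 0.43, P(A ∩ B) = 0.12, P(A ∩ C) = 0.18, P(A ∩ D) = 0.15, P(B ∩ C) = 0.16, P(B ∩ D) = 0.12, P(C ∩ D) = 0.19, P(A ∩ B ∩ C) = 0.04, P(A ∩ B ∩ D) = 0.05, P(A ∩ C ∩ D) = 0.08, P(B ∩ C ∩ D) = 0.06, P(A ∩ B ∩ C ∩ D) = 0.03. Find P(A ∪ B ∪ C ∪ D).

0.93

Using inclusion–exclusion:
P(A ∪ B ∪ C ∪ D) = 0.38 + 0.38 + 0.46 + 0.43 − 0.12 − 0.18 − 0.15 − 0.16 − 0.12 − 0.19 + 0.04 + 0.05 + 0.08 + 0.06 − 0.03 = 0.93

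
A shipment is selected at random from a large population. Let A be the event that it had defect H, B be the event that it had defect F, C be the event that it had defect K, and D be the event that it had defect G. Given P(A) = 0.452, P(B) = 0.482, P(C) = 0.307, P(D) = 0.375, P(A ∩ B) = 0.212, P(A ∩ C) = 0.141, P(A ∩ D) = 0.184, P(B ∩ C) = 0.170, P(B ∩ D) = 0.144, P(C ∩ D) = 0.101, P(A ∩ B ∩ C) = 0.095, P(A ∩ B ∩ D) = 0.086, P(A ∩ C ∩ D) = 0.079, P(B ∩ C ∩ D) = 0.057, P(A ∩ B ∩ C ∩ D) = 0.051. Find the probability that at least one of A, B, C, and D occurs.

0.930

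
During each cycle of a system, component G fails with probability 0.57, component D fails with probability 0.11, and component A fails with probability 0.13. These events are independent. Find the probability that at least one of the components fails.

P(none) = (1 − 0.57) × (1 − 0.11) × (1 − 0.13) = 0.43 × 0.89 × 0.87 = 0.332949
P(at least one) = 1 − 0.332949 = 0.667051

0.667051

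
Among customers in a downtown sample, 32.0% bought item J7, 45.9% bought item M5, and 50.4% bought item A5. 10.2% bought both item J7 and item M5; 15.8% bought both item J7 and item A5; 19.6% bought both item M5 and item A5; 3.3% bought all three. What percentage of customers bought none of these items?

By inclusion–exclusion:
P(union) = 32.0 + 45.9 + 50.4 − 10.2 − 15.8 − 19.6 + 3.3 = 86.0%
P(none) = 100% − 86.0% = 14.0%

14.0%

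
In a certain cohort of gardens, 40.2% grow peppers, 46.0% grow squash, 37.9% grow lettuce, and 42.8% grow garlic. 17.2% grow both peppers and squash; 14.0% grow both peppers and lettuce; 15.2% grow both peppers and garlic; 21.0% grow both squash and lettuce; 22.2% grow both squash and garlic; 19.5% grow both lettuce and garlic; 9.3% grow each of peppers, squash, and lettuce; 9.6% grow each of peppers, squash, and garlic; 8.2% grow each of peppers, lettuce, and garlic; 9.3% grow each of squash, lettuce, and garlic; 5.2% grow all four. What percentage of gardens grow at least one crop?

89.0%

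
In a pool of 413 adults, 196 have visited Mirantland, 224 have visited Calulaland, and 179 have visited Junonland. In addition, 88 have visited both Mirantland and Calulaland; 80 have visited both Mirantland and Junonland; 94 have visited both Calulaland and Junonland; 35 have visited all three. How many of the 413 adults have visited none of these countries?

Apply inclusion-exclusion:
N(≥1) = 196 + 224 + 179 − 88 − 80 − 94 + 35 = 372
None: 413 − 372 = 41

41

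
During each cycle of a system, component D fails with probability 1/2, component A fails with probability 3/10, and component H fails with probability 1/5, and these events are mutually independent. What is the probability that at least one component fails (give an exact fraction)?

P(none) = (1 − 1/2) × (1 − 3/10) × (1 − 1/5) = 1/2 × 7/10 × 4/5 = 7/25
P(at least one) = 1 − 7/25 = 18/25

18/25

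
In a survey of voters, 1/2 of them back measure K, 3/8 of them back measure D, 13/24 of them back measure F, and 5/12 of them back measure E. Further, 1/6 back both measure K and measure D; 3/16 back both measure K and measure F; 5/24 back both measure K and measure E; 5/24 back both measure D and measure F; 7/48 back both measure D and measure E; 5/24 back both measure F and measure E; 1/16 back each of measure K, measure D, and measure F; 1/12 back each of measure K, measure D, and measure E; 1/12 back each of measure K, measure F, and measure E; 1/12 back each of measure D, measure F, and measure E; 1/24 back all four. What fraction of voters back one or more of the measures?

Inclusion–exclusion gives
P(≥1) = 1/2 + 3/8 + 13/24 + 5/12 − 1/6 − 3/16 − 5/24 − 5/24 − 7/48 − 5/24 + 1/16 + 1/12 + 1/12 + 1/12 − 1/24 = 47/48

47/48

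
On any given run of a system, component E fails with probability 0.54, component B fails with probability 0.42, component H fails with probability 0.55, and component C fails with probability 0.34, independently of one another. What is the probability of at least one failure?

0.9207604

Independence gives P(none) = ∏(1 − pᵢ).
P(none) = (1 − 0.54) × (1 − 0.42) × (1 − 0.55) × (1 − 0.34) = 0.46 × 0.58 × 0.45 × 0.66 = 0.0792396
P(at least one) = 1 − 0.0792396 = 0.9207604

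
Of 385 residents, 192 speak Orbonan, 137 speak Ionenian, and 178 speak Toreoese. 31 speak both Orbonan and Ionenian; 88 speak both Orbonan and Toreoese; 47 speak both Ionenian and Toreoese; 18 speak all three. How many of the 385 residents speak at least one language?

359

By inclusion–exclusion:
|union| = 192 + 137 + 178 − 31 − 88 − 47 + 18 = 359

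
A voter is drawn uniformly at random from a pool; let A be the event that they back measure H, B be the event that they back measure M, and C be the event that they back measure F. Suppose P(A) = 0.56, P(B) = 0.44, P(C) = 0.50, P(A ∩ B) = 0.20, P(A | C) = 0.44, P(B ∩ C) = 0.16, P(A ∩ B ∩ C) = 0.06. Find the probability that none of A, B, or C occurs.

0.02

P(A ∩ C) = P(C)·P(A|C) = 0.50 × 0.44 = 0.22
Using inclusion–exclusion:
P(A ∪ B ∪ C) = 0.56 + 0.44 + 0.50 − 0.20 − 0.22 − 0.16 + 0.06 = 0.98
P(none) = 1 − 0.98 = 0.02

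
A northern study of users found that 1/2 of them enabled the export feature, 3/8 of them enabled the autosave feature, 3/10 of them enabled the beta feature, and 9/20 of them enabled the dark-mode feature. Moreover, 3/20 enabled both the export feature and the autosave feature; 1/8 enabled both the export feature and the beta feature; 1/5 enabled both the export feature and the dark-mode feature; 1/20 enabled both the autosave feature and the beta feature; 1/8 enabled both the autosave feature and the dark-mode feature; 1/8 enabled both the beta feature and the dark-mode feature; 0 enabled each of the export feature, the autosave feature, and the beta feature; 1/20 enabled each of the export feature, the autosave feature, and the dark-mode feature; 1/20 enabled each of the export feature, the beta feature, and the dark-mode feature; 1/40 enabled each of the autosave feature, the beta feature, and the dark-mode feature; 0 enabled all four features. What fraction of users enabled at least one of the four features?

P(union) = 1/2 + 3/8 + 3/10 + 9/20 − 3/20 − 1/8 − 1/5 − 1/20 − 1/8 − 1/8 + 0 + 1/20 + 1/20 + 1/40 − 0 = 39/40

39/40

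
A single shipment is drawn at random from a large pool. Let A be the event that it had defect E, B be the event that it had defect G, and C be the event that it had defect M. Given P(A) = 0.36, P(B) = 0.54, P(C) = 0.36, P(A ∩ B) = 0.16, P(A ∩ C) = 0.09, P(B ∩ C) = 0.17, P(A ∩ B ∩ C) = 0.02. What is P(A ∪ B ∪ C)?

0.86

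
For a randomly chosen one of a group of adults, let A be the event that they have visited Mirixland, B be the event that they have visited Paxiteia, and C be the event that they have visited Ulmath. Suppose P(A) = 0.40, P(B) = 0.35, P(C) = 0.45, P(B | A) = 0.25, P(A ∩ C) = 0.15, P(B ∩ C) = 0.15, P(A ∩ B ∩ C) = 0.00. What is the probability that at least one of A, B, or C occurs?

0.80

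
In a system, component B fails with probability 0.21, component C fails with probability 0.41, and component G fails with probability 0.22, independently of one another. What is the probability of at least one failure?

Independence gives P(none) = ∏(1 − pᵢ).
P(none) = (1 − 0.21) × (1 − 0.41) × (1 − 0.22) = 0.79 × 0.59 × 0.78 = 0.363558
P(at least one) = 1 − 0.363558 = 0.636442

0.636442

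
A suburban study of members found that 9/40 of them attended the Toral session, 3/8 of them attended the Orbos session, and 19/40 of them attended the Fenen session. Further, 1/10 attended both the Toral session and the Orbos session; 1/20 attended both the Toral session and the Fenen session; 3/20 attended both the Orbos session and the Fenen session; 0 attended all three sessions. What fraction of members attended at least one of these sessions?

Inclusion–exclusion gives
P(≥1) = 9/40 + 3/8 + 19/40 − 1/10 − 1/20 − 3/20 + 0 = 31/40

31/40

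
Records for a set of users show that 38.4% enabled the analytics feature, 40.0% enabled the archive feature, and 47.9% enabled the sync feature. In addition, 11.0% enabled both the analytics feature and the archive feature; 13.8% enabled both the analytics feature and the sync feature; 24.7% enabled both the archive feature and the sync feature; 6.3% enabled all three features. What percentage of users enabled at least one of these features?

83.1%

P(≥1) = 38.4 + 40.0 + 47.9 − 11.0 − 13.8 − 24.7 + 6.3 = 83.1%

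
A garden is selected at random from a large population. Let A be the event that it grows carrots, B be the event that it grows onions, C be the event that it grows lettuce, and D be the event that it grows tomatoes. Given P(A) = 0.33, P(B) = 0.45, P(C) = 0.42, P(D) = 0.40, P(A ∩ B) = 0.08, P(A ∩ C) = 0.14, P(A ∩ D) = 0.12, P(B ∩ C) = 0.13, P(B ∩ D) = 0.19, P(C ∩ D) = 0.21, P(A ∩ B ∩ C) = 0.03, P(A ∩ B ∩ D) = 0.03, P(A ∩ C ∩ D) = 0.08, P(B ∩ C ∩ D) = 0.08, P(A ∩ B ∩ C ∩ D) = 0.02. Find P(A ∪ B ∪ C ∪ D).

0.93

Inclusion–exclusion gives
P(A ∪ B ∪ C ∪ D) = 0.33 + 0.45 + 0.42 + 0.40 − 0.08 − 0.14 − 0.12 − 0.13 − 0.19 − 0.21 + 0.03 + 0.03 + 0.08 + 0.08 − 0.02 = 0.93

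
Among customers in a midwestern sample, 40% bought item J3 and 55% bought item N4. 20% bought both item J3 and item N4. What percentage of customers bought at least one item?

By inclusion–exclusion:
P(union) = 40 + 55 − 20 = 75%

75%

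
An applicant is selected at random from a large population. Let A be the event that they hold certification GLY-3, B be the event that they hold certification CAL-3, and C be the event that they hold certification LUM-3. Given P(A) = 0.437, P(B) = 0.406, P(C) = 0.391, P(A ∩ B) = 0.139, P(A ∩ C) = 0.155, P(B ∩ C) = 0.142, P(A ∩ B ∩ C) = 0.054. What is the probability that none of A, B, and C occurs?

By inclusion–exclusion:
P(A ∪ B ∪ C) = 0.437 + 0.406 + 0.391 − 0.139 − 0.155 − 0.142 + 0.054 = 0.852
P(none) = 1 − 0.852 = 0.148

0.148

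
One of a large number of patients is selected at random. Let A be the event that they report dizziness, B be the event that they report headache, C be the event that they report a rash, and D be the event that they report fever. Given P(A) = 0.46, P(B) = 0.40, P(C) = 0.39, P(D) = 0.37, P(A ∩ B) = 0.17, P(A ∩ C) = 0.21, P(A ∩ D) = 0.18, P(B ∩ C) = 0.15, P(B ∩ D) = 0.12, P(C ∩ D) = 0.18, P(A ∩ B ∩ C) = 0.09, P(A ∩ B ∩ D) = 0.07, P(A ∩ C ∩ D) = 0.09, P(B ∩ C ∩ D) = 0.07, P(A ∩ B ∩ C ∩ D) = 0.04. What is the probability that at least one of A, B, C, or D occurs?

Using inclusion–exclusion:
P(A ∪ B ∪ C ∪ D) = 0.46 + 0.40 + 0.39 + 0.37 − 0.17 − 0.21 − 0.18 − 0.15 − 0.12 − 0.18 + 0.09 + 0.07 + 0.09 + 0.07 − 0.04 = 0.89

0.89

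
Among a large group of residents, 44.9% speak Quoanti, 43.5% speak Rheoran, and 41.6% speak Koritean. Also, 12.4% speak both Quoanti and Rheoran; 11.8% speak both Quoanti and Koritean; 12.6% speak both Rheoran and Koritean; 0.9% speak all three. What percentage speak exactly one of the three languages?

59.1%

Using the inclusion–exclusion count for exactly one event:
P(exactly one) = 44.9 + 43.5 + 41.6 − 2·12.4 − 2·11.8 − 2·12.6 + 3·0.9 = 59.1%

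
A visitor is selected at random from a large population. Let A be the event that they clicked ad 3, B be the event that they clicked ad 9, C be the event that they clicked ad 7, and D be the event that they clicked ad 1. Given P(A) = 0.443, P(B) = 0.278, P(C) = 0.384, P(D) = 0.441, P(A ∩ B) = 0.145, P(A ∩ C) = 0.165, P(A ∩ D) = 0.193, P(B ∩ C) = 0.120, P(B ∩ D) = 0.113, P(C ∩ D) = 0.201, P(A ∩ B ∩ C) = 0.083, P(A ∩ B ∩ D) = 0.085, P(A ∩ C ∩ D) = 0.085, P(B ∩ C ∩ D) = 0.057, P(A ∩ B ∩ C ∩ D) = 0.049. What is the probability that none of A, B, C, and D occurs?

P(A ∪ B ∪ C ∪ D) = 0.443 + 0.278 + 0.384 + 0.441 − 0.145 − 0.165 − 0.193 − 0.120 − 0.113 − 0.201 + 0.083 + 0.085 + 0.085 + 0.057 − 0.049 = 0.870
P(none) = 1 − 0.870 = 0.130

0.130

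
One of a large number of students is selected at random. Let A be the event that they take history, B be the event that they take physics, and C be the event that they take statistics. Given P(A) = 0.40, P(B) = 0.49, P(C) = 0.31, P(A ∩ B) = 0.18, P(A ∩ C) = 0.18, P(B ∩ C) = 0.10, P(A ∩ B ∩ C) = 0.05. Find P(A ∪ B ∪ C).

0.79

P(A ∪ B ∪ C) = 0.40 + 0.49 + 0.31 − 0.18 − 0.18 − 0.10 + 0.05 = 0.79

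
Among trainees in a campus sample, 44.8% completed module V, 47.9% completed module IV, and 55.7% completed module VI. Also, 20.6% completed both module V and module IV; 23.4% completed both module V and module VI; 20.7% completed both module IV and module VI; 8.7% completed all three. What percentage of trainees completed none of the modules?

Using inclusion–exclusion:
P(≥1) = 44.8 + 47.9 + 55.7 − 20.6 − 23.4 − 20.7 + 8.7 = 92.4%
P(none) = 100% − 92.4% = 7.6%

7.6%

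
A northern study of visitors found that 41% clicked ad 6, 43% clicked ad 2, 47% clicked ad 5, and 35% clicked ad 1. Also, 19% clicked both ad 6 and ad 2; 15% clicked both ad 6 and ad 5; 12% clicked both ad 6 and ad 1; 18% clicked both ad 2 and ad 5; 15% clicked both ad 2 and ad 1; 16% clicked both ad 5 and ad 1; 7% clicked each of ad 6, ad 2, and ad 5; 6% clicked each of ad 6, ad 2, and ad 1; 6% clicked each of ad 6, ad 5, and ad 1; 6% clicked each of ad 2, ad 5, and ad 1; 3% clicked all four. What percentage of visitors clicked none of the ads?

By inclusion-exclusion,
P(union) = 41 + 43 + 47 + 35 − 19 − 15 − 12 − 18 − 15 − 16 + 7 + 6 + 6 + 6 − 3 = 93%
P(none) = 100% − 93% = 7%

7%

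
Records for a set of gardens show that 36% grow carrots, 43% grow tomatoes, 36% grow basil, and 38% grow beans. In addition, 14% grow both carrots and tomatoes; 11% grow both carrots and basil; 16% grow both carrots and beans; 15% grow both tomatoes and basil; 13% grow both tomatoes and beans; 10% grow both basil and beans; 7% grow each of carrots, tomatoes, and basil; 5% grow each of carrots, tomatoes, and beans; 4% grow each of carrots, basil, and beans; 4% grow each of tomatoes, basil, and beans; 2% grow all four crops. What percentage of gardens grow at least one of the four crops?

Apply inclusion-exclusion:
P(≥1) = 36 + 43 + 36 + 38 − 14 − 11 − 16 − 15 − 13 − 10 + 7 + 5 + 4 + 4 − 2 = 92%

92%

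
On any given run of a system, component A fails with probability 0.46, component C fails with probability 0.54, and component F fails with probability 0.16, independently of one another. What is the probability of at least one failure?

0.791344

P(none) = (1 − 0.46) × (1 − 0.54) × (1 − 0.16) = 0.54 × 0.46 × 0.84 = 0.208656
P(at least one) = 1 − 0.208656 = 0.791344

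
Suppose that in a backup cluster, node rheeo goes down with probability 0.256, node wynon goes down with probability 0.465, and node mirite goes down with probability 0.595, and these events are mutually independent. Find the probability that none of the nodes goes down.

0.1612062

P(none) = (1 − 0.256) × (1 − 0.465) × (1 − 0.595) = 0.744 × 0.535 × 0.405 = 0.1612062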